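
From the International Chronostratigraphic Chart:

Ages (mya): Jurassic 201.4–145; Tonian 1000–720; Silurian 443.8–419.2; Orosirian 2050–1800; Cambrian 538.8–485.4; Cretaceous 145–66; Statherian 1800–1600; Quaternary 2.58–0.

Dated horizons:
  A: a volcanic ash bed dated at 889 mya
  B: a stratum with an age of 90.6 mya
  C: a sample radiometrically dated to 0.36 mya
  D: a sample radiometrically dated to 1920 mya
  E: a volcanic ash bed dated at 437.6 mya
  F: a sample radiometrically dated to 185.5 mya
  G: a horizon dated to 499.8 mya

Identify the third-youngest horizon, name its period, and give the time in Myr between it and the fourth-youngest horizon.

F, in the Jurassic; 252.1 million years to E

Sorted youngest-first by Ma: C (0.36), B (90.6), F (185.5), E (437.6), G (499.8), A (889), D (1920).
The third youngest is F at 185.5 Ma, which lies in 201.4–145 Ma: the Jurassic.
The fourth youngest is E at 437.6 Ma; separation = |185.5 − 437.6| = 252.1 Myr.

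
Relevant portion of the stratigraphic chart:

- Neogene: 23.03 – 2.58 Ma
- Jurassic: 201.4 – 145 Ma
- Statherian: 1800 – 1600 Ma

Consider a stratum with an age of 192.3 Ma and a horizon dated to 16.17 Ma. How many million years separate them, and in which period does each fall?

176.13 million years apart; the first in the Jurassic, the second in the Neogene

Elapsed time: 192.3 − 16.17 = 176.13 Myr.
192.3 Ma lies within 201.4–145 Ma: Jurassic.
16.17 Ma lies within 23.03–2.58 Ma: Neogene.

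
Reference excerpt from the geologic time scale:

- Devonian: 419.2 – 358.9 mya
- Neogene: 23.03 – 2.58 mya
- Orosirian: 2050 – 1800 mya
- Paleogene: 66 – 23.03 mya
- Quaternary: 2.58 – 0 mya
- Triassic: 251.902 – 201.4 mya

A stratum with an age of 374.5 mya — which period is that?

Devonian

374.5 Ma lies between 419.2 and 358.9 Ma, so it falls in the Devonian.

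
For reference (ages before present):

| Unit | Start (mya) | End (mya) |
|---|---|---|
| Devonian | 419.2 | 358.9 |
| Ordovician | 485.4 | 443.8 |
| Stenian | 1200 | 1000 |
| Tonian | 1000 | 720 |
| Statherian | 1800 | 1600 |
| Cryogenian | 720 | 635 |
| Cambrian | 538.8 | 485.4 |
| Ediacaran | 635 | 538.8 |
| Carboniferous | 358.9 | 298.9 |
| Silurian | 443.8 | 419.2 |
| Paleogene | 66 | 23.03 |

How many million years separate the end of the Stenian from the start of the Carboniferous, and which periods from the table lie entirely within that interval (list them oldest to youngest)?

641.1 million years; Tonian, Cryogenian, Ediacaran, Cambrian, Ordovician, Silurian, Devonian

The Stenian closes at 1000 Ma and the Carboniferous opens at 358.9 Ma, so the interval is 1000 − 358.9 = 641.1 Myr.
A period fits inside if it starts at or after 1000 Ma and ends at or before 358.9 Ma; oldest first that gives Tonian, Cryogenian, Ediacaran, Cambrian, Ordovician, Silurian, Devonian.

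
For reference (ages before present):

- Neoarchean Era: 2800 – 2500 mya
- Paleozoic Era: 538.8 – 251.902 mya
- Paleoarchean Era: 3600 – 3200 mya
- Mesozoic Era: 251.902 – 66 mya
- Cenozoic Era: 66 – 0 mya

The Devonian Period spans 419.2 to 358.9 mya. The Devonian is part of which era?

Paleozoic

The Devonian (419.2–358.9 Ma) lies entirely within 538.8–251.902 Ma, the Paleozoic Era.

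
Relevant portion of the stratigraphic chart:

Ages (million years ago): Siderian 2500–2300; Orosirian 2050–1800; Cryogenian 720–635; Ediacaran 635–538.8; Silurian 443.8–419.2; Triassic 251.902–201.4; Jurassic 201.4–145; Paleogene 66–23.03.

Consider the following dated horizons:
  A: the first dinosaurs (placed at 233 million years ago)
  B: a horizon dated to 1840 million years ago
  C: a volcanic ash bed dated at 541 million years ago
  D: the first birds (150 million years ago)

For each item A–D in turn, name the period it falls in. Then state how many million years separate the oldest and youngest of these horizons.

Match each age against the start–end ranges in the excerpt: A = 233 Ma → Triassic (251.902–201.4); B = 1840 Ma → Orosirian (2050–1800); C = 541 Ma → Ediacaran (635–538.8); D = 150 Ma → Jurassic (201.4–145).
The largest age is 1840 Ma and the smallest is 150 Ma; their difference is 1690 Myr.

A — Triassic; B — Orosirian; C — Ediacaran; D — Jurassic; span 1690 million years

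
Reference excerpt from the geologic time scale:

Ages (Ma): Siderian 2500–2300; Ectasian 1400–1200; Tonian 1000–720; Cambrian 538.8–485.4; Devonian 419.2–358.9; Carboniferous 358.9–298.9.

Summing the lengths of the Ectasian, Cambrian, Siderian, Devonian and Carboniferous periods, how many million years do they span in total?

573.7 million years

Each duration: Ectasian = 200; Cambrian = 53.4; Siderian = 200; Devonian = 60.3; Carboniferous = 60.
Sum: 200 + 53.4 + 200 + 60.3 + 60 = 573.7 Myr.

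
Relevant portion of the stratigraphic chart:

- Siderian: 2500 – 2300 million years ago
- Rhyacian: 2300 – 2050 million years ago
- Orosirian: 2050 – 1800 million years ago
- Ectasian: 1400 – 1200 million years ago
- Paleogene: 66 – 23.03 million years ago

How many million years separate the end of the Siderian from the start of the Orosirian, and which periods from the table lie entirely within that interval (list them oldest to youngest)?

250 million years; Rhyacian

The Siderian closes at 2300 Ma and the Orosirian opens at 2050 Ma, so the interval is 2300 − 2050 = 250 Myr.
A period fits inside if it starts at or after 2300 Ma and ends at or before 2050 Ma; oldest first that gives Rhyacian.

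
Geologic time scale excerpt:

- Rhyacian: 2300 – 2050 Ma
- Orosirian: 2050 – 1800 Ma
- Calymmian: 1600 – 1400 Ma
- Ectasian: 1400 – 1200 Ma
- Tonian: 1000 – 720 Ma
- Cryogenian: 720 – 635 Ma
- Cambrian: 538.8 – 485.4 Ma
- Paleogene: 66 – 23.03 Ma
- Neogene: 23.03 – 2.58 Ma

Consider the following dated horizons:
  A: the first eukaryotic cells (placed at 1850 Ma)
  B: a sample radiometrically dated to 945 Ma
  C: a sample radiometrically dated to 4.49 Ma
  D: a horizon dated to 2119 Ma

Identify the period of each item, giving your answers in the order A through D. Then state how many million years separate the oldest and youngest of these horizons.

A — Orosirian; B — Tonian; C — Neogene; D — Rhyacian; span 2114.51 million years

A: 1850 Ma lies in 2050–1800 Ma, so Orosirian.
B: 945 Ma lies in 1000–720 Ma, so Tonian.
C: 4.49 Ma lies in 23.03–2.58 Ma, so Neogene.
D: 2119 Ma lies in 2300–2050 Ma, so Rhyacian.
Oldest = 2119 Ma, youngest = 4.49 Ma → span 2114.51 Myr.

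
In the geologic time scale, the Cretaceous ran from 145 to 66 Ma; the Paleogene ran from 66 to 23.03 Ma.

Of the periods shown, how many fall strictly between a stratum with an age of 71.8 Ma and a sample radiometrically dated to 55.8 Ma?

0

The older date is 71.8 Ma and the younger is 55.8 Ma.
No period both begins after 71.8 Ma and ends before 55.8 Ma, so the count is 0.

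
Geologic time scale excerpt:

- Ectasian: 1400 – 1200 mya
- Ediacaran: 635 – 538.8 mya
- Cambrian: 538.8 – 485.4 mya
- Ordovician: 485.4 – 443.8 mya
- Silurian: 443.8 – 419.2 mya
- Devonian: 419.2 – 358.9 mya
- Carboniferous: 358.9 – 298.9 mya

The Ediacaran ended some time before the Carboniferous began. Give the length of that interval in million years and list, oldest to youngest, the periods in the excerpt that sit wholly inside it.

The Ediacaran closes at 538.8 Ma and the Carboniferous opens at 358.9 Ma, so the interval is 538.8 − 358.9 = 179.9 Myr.
A period fits inside if it starts at or after 538.8 Ma and ends at or before 358.9 Ma; oldest first that gives Cambrian, Ordovician, Silurian, Devonian.

179.9 million years; Cambrian, Ordovician, Silurian, Devonian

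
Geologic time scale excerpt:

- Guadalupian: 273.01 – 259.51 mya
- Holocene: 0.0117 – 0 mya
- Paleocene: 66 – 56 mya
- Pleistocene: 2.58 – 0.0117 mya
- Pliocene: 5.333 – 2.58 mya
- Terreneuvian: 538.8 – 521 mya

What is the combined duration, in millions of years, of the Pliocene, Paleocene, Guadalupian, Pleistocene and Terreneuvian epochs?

46.6213 million years

Each duration: Pliocene = 2.753; Paleocene = 10; Guadalupian = 13.5; Pleistocene = 2.5683; Terreneuvian = 17.8.
Sum: 2.753 + 10 + 13.5 + 2.5683 + 17.8 = 46.6213 Myr.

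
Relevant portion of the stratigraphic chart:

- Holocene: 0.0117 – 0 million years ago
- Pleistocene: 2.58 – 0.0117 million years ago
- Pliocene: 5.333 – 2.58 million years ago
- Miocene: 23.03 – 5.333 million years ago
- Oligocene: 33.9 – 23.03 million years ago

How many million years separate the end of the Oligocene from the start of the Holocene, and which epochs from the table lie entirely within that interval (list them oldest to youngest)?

The Oligocene closes at 23.03 Ma and the Holocene opens at 0.0117 Ma, so the interval is 23.03 − 0.0117 = 23.0183 Myr.
An epoch fits inside if it starts at or after 23.03 Ma and ends at or before 0.0117 Ma; oldest first that gives Miocene, Pliocene, Pleistocene.

23.0183 million years; Miocene, Pliocene, Pleistocene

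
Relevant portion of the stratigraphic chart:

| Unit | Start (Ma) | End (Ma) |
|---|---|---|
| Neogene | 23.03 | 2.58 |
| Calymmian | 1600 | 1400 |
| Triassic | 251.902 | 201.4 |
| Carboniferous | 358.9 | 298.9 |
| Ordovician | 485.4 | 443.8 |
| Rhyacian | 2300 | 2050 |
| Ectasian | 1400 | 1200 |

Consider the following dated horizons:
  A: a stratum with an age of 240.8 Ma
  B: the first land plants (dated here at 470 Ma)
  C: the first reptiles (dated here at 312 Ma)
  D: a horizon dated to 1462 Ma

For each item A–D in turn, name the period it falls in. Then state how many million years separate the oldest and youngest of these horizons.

A — Triassic; B — Ordovician; C — Carboniferous; D — Calymmian; span 1221.2 million years

A: 240.8 Ma lies in 251.902–201.4 Ma, so Triassic.
B: 470 Ma lies in 485.4–443.8 Ma, so Ordovician.
C: 312 Ma lies in 358.9–298.9 Ma, so Carboniferous.
D: 1462 Ma lies in 1600–1400 Ma, so Calymmian.
Oldest = 1462 Ma, youngest = 240.8 Ma → span 1221.2 Myr.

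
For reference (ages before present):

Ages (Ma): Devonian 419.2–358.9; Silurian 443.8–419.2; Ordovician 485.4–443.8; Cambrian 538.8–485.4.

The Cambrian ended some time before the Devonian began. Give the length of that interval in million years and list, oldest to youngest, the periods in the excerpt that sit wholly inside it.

66.2 million years; Ordovician, Silurian

End of Cambrian = 485.4 Ma; start of Devonian = 419.2 Ma.
Gap = 485.4 − 419.2 = 66.2 Myr.
Periods wholly inside 485.4–419.2 Ma: Ordovician (485.4–443.8), Silurian (443.8–419.2).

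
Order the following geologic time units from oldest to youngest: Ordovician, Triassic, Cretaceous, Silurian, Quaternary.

Ordovician, Silurian, Triassic, Cretaceous, Quaternary

Era membership (oldest first within each) — Paleozoic: Ordovician, Silurian; Mesozoic: Triassic, Cretaceous; Cenozoic: Quaternary. Paleozoic precedes Mesozoic, which precedes Cenozoic. Concatenating the groups in that era order gives oldest to youngest directly.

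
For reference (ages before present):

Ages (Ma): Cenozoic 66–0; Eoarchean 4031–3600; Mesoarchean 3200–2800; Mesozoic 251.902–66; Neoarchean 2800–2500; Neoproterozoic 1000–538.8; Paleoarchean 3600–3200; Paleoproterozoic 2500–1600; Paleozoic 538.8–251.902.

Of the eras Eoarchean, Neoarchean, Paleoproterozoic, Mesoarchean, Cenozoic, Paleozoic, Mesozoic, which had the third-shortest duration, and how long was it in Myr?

Paleozoic, 286.898 million years

Start − end for each: Eoarchean 4031 − 3600 = 431; Neoarchean 2800 − 2500 = 300; Paleoproterozoic 2500 − 1600 = 900; Mesoarchean 3200 − 2800 = 400; Cenozoic 66 − 0 = 66; Paleozoic 538.8 − 251.902 = 286.898; Mesozoic 251.902 − 66 = 185.902.
Ranking these from shortest: Cenozoic < Mesozoic < Paleozoic < Neoarchean < Mesoarchean < Eoarchean < Paleoproterozoic.
Position 3 in that ranking is Paleozoic, which lasted 286.898 Myr.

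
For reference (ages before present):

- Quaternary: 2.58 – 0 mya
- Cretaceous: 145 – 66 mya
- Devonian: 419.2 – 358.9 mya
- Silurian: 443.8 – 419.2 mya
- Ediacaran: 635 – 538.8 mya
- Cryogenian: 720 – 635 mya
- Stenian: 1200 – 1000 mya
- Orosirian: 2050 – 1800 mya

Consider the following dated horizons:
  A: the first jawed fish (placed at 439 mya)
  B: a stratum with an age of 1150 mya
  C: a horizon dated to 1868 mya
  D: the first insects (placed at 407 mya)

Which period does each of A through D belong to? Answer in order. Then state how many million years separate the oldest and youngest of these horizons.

A: 439 Ma lies in 443.8–419.2 Ma, so Silurian.
B: 1150 Ma lies in 1200–1000 Ma, so Stenian.
C: 1868 Ma lies in 2050–1800 Ma, so Orosirian.
D: 407 Ma lies in 419.2–358.9 Ma, so Devonian.
Oldest = 1868 Ma, youngest = 407 Ma → span 1461 Myr.

A — Silurian; B — Stenian; C — Orosirian; D — Devonian; span 1461 million years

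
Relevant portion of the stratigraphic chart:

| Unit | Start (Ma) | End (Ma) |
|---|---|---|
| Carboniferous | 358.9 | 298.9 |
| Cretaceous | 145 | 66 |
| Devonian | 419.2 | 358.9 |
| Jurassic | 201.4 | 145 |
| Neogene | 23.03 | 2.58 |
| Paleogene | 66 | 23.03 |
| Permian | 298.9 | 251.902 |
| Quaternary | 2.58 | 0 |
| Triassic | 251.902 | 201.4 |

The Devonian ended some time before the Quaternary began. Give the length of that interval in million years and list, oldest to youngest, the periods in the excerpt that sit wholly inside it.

356.32 million years; Carboniferous, Permian, Triassic, Jurassic, Cretaceous, Paleogene, Neogene

The Devonian closes at 358.9 Ma and the Quaternary opens at 2.58 Ma, so the interval is 358.9 − 2.58 = 356.32 Myr.
A period fits inside if it starts at or after 358.9 Ma and ends at or before 2.58 Ma; oldest first that gives Carboniferous, Permian, Triassic, Jurassic, Cretaceous, Paleogene, Neogene.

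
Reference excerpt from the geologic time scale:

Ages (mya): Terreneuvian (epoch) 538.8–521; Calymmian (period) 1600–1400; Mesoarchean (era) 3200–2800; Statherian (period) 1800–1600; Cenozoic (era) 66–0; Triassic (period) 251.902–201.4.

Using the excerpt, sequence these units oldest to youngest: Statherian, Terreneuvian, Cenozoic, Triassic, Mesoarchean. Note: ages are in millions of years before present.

Read off each span (Ma): Statherian 1800–1600; Terreneuvian 538.8–521; Cenozoic 66–0; Triassic 251.902–201.4; Mesoarchean 3200–2800.
Larger Ma is older, so oldest→youngest is Mesoarchean, Statherian, Terreneuvian, Triassic, Cenozoic.

Mesoarchean, Statherian, Terreneuvian, Triassic, Cenozoic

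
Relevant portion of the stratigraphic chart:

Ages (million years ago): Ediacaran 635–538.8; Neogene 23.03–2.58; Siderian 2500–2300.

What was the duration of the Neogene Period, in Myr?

20.45 million years

23.03 − 2.58 = 20.45 million years.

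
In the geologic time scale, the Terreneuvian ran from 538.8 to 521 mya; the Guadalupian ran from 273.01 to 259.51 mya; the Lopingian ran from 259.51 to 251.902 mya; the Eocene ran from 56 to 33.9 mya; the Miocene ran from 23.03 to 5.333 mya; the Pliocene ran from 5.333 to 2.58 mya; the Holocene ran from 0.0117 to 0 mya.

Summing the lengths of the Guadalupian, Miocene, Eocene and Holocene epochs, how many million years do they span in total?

53.3087 million years

Duration is start − end for each: (273.01 − 259.51) + (23.03 − 5.333) + (56 − 33.9) + (0.0117 − 0).
That is 13.5 + 17.697 + 22.1 + 0.0117, which totals 53.3087 million years.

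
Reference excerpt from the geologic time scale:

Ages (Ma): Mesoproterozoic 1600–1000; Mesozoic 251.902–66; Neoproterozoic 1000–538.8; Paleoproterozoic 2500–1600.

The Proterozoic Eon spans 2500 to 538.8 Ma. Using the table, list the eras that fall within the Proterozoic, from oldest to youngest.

Paleoproterozoic, Mesoproterozoic, Neoproterozoic

Eras with both bounds inside 2500–538.8 Ma: Paleoproterozoic (2500–1600), Mesoproterozoic (1600–1000), Neoproterozoic (1000–538.8).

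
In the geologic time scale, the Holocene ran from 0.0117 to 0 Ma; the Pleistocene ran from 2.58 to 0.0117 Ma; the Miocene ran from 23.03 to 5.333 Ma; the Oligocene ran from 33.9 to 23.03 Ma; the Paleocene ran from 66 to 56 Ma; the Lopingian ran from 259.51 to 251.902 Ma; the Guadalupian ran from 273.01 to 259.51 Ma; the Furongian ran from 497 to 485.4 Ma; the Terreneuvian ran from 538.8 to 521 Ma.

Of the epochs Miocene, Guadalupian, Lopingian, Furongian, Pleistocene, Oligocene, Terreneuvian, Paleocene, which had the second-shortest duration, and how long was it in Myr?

Lopingian, 7.608 million years

Durations: Miocene 17.697; Guadalupian 13.5; Lopingian 7.608; Furongian 11.6; Pleistocene 2.5683; Oligocene 10.87; Terreneuvian 17.8; Paleocene 10 Myr.
Sorted shortest-first: Pleistocene (2.5683), Lopingian (7.608), Paleocene (10), Oligocene (10.87), Furongian (11.6), Guadalupian (13.5), Miocene (17.697), Terreneuvian (17.8).
The second shortest is Lopingian at 7.608 Myr.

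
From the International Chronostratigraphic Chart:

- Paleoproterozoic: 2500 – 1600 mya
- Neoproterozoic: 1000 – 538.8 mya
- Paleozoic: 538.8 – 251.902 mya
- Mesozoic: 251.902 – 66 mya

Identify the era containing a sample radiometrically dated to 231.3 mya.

Mesozoic

231.3 Ma lies between 251.902 and 66 Ma, so it falls in the Mesozoic.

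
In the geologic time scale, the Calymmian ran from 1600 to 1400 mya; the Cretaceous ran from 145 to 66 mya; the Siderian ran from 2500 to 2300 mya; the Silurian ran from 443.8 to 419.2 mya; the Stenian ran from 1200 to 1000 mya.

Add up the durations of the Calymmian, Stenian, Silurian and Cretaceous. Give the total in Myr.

503.6 million years

Duration is start − end for each: (1600 − 1400) + (1200 − 1000) + (443.8 − 419.2) + (145 − 66).
That is 200 + 200 + 24.6 + 79, which totals 503.6 million years.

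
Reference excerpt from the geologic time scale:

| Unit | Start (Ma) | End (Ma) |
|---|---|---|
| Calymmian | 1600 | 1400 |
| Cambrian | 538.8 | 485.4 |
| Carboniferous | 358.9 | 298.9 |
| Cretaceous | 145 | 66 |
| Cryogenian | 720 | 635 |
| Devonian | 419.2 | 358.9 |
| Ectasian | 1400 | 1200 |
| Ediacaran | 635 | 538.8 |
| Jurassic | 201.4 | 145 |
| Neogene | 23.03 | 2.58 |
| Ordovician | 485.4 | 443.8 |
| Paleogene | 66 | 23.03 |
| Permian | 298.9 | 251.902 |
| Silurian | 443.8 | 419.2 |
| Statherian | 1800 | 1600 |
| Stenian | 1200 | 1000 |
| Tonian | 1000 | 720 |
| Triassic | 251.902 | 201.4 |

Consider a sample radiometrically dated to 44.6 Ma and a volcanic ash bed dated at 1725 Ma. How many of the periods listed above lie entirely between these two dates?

1725 Ma sits inside the Statherian (1800–1600) and 44.6 Ma inside the Paleogene (66–23.03); neither of those is wholly between the two dates.
The listed periods lying completely between them are Calymmian, Ectasian, Stenian, Tonian, Cryogenian, Ediacaran, Cambrian, Ordovician, Silurian, Devonian, Carboniferous, Permian, Triassic, Jurassic, Cretaceous — 15 in all.

15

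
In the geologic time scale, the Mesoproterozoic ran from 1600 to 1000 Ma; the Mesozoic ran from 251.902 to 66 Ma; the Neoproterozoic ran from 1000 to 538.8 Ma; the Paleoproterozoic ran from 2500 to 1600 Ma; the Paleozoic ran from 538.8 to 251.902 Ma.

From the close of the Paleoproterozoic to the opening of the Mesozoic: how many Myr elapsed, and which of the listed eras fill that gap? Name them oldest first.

The Paleoproterozoic closes at 1600 Ma and the Mesozoic opens at 251.902 Ma, so the interval is 1600 − 251.902 = 1348.098 Myr.
An era fits inside if it starts at or after 1600 Ma and ends at or before 251.902 Ma; oldest first that gives Mesoproterozoic, Neoproterozoic, Paleozoic.

1348.098 million years; Mesoproterozoic, Neoproterozoic, Paleozoic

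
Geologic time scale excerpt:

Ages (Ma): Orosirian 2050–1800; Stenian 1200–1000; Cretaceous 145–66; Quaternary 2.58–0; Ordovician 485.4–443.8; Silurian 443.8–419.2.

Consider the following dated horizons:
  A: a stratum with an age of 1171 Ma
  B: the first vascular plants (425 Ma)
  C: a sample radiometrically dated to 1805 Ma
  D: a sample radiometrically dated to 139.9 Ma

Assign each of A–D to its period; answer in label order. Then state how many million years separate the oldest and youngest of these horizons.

Match each age against the start–end ranges in the excerpt: A = 1171 Ma → Stenian (1200–1000); B = 425 Ma → Silurian (443.8–419.2); C = 1805 Ma → Orosirian (2050–1800); D = 139.9 Ma → Cretaceous (145–66).
The largest age is 1805 Ma and the smallest is 139.9 Ma; their difference is 1665.1 Myr.

A — Stenian; B — Silurian; C — Orosirian; D — Cretaceous; span 1665.1 million years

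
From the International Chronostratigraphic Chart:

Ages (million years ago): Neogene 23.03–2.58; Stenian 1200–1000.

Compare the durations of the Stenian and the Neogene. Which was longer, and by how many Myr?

Stenian, by 179.55 million years

Stenian: 1200 − 1000 = 200 Myr.
Neogene: 23.03 − 2.58 = 20.45 Myr.
Difference: 200 − 20.45 = 179.55 Myr, so the Stenian was longer.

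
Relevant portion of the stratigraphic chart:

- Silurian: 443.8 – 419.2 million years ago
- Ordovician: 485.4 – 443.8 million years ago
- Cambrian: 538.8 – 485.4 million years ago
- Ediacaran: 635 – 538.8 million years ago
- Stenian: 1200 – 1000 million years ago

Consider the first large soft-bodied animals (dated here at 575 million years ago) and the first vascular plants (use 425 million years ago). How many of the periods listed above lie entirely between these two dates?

2

The older date is 575 Ma and the younger is 425 Ma.
Periods with start < 575 and end > 425 Ma: Cambrian (538.8–485.4), Ordovician (485.4–443.8).
That is 2 complete periods.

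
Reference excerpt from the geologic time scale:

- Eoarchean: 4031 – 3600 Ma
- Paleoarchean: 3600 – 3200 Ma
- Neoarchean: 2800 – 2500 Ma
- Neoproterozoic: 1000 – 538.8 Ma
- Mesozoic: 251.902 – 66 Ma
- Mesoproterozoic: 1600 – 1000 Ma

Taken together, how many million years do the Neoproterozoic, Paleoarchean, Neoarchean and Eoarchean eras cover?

1592.2 million years

Duration is start − end for each: (1000 − 538.8) + (3600 − 3200) + (2800 − 2500) + (4031 − 3600).
That is 461.2 + 400 + 300 + 431, which totals 1592.2 million years.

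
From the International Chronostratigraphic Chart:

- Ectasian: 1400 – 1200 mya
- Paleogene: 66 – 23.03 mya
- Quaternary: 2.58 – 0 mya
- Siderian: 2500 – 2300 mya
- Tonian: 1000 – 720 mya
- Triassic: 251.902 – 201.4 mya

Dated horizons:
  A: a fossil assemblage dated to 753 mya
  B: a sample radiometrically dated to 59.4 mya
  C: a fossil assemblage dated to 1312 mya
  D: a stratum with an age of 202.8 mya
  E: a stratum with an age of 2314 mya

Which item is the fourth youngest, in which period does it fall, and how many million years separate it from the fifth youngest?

C, in the Ectasian; 1002 million years to E

Sorted youngest-first by Ma: B (59.4), D (202.8), A (753), C (1312), E (2314).
The fourth youngest is C at 1312 Ma, which lies in 1400–1200 Ma: the Ectasian.
The fifth youngest is E at 2314 Ma; separation = |1312 − 2314| = 1002 Myr.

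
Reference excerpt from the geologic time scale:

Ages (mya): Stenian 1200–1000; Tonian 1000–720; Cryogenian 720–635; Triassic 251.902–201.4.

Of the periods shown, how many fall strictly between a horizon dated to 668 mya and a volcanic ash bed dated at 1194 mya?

1194 Ma sits inside the Stenian (1200–1000) and 668 Ma inside the Cryogenian (720–635); neither of those is wholly between the two dates.
The listed periods lying completely between them are Tonian — 1 in all.

1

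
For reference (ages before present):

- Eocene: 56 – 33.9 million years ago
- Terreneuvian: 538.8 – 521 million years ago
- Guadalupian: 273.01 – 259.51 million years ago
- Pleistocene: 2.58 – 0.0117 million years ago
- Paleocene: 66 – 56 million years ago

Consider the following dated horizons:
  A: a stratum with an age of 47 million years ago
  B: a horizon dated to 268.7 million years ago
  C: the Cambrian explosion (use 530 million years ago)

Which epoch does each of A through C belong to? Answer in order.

A — Eocene; B — Guadalupian; C — Terreneuvian

Match each age against the start–end ranges in the excerpt: A = 47 Ma → Eocene (56–33.9); B = 268.7 Ma → Guadalupian (273.01–259.51); C = 530 Ma → Terreneuvian (538.8–521).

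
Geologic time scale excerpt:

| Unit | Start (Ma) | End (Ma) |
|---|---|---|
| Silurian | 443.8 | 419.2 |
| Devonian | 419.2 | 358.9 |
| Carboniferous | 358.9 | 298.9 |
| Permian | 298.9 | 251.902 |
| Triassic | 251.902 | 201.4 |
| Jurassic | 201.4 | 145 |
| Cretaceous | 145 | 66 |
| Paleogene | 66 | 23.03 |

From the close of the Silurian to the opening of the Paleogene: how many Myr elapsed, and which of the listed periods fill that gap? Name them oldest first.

End of Silurian = 419.2 Ma; start of Paleogene = 66 Ma.
Gap = 419.2 − 66 = 353.2 Myr.
Periods wholly inside 419.2–66 Ma: Devonian (419.2–358.9), Carboniferous (358.9–298.9), Permian (298.9–251.902), Triassic (251.902–201.4), Jurassic (201.4–145), Cretaceous (145–66).

353.2 million years; Devonian, Carboniferous, Permian, Triassic, Jurassic, Cretaceous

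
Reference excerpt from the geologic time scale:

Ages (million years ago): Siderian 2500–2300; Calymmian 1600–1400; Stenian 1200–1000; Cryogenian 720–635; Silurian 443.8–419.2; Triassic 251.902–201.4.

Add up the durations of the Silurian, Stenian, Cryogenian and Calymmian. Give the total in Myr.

Each duration: Silurian = 24.6; Stenian = 200; Cryogenian = 85; Calymmian = 200.
Sum: 24.6 + 200 + 85 + 200 = 509.6 Myr.

509.6 million years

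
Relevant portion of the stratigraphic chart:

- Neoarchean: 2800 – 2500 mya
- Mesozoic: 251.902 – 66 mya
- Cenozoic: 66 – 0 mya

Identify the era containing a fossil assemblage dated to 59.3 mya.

Cenozoic

59.3 Ma lies between 66 and 0 Ma, so it falls in the Cenozoic.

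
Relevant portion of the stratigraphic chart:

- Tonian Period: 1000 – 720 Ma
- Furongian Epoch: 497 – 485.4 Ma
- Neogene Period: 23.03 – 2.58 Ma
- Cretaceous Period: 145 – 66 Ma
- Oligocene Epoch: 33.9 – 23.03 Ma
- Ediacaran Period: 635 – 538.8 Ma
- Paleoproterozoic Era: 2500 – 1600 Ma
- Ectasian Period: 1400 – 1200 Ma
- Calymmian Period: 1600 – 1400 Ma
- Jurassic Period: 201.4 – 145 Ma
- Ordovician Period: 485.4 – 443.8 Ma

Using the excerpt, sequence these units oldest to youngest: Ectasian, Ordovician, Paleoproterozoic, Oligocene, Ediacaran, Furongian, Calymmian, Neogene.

Read off each span (Ma): Ectasian 1400–1200; Ordovician 485.4–443.8; Paleoproterozoic 2500–1600; Oligocene 33.9–23.03; Ediacaran 635–538.8; Furongian 497–485.4; Calymmian 1600–1400; Neogene 23.03–2.58.
Larger Ma is older, so oldest→youngest is Paleoproterozoic, Calymmian, Ectasian, Ediacaran, Furongian, Ordovician, Oligocene, Neogene.

Paleoproterozoic, Calymmian, Ectasian, Ediacaran, Furongian, Ordovician, Oligocene, Neogene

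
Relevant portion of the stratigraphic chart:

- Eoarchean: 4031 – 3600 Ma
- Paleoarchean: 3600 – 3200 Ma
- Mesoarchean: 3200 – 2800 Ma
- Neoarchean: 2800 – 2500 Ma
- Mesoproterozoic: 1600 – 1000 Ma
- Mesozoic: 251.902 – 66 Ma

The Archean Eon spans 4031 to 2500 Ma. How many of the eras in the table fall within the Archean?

4

Eras inside 4031–2500 Ma: Eoarchean, Paleoarchean, Mesoarchean, Neoarchean — 4 in total.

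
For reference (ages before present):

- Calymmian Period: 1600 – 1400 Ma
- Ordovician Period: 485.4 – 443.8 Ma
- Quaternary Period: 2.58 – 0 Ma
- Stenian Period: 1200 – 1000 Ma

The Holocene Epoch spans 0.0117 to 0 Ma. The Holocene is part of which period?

Quaternary

The Holocene (0.0117–0 Ma) lies entirely within 2.58–0 Ma, the Quaternary Period.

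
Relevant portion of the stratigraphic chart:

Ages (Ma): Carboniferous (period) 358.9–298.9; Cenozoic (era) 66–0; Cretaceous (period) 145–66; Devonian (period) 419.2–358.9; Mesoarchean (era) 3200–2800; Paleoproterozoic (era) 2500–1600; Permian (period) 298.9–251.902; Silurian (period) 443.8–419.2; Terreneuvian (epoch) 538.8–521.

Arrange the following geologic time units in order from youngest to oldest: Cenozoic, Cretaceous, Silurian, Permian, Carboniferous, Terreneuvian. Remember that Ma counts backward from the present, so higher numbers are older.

Cenozoic, then Cretaceous, then Permian, then Carboniferous, then Silurian, then Terreneuvian

The oldest of these is Terreneuvian (starts 538.8 Ma) and the youngest is Cenozoic (ends 0 Ma).
In between, by decreasing start age: Silurian (443.8), Carboniferous (358.9), Permian (298.9), Cretaceous (145).
Listing youngest first means reversing that sequence.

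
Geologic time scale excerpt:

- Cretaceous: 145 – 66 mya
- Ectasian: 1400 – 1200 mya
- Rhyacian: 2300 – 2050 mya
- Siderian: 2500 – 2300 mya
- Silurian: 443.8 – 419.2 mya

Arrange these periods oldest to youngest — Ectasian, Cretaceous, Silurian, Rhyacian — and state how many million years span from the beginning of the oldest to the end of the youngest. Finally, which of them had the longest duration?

Rhyacian → Ectasian → Silurian → Cretaceous; total span 2234 Myr; longest is Rhyacian

Start ages (Ma): Rhyacian 2300, Ectasian 1400, Silurian 443.8, Cretaceous 145.
Ordered oldest to youngest: Rhyacian, Ectasian, Silurian, Cretaceous.
Span = 2300 − 66 = 2234 Myr.
Durations: Rhyacian 250, Ectasian 200, Silurian 24.6, Cretaceous 79 → longest is Rhyacian (250 Myr).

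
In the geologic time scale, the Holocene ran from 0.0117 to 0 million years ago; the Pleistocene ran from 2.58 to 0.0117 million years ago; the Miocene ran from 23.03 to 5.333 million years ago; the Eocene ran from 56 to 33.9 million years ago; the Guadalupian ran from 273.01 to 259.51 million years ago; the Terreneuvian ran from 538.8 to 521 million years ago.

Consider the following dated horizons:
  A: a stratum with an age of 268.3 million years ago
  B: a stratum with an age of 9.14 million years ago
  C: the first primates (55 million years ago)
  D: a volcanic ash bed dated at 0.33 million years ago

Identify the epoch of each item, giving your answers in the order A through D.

A: 268.3 Ma lies in 273.01–259.51 Ma, so Guadalupian.
B: 9.14 Ma lies in 23.03–5.333 Ma, so Miocene.
C: 55 Ma lies in 56–33.9 Ma, so Eocene.
D: 0.33 Ma lies in 2.58–0.0117 Ma, so Pleistocene.

A — Guadalupian; B — Miocene; C — Eocene; D — Pleistocene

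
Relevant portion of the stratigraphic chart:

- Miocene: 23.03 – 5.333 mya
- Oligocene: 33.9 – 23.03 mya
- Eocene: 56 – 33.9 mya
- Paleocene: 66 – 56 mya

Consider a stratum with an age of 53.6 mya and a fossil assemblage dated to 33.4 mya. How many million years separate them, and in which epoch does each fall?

20.2 million years apart; the first in the Eocene, the second in the Oligocene

Elapsed time: 53.6 − 33.4 = 20.2 Myr.
53.6 Ma lies within 56–33.9 Ma: Eocene.
33.4 Ma lies within 33.9–23.03 Ma: Oligocene.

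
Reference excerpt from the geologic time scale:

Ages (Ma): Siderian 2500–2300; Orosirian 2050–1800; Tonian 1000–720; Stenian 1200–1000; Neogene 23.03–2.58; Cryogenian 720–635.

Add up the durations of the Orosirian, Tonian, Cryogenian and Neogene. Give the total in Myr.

635.45 million years

Duration is start − end for each: (2050 − 1800) + (1000 − 720) + (720 − 635) + (23.03 − 2.58).
That is 250 + 280 + 85 + 20.45, which totals 635.45 million years.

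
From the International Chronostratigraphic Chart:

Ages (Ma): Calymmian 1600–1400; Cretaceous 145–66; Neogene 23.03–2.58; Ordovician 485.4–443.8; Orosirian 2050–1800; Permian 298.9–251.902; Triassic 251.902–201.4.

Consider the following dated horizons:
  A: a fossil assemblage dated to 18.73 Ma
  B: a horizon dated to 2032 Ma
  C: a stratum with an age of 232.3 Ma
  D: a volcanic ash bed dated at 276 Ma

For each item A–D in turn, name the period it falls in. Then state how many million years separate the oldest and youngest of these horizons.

A — Neogene; B — Orosirian; C — Triassic; D — Permian; span 2013.27 million years

Match each age against the start–end ranges in the excerpt: A = 18.73 Ma → Neogene (23.03–2.58); B = 2032 Ma → Orosirian (2050–1800); C = 232.3 Ma → Triassic (251.902–201.4); D = 276 Ma → Permian (298.9–251.902).
The largest age is 2032 Ma and the smallest is 18.73 Ma; their difference is 2013.27 Myr.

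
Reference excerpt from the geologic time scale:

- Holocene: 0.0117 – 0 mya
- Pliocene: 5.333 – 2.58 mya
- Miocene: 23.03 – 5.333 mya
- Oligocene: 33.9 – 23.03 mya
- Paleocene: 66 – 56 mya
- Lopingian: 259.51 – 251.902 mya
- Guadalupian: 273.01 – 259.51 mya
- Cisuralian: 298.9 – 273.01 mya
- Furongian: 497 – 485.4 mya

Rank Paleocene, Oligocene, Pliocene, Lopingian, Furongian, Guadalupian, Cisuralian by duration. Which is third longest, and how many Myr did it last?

Start − end for each: Paleocene 66 − 56 = 10; Oligocene 33.9 − 23.03 = 10.87; Pliocene 5.333 − 2.58 = 2.753; Lopingian 259.51 − 251.902 = 7.608; Furongian 497 − 485.4 = 11.6; Guadalupian 273.01 − 259.51 = 13.5; Cisuralian 298.9 − 273.01 = 25.89.
Ranking these from longest: Cisuralian > Guadalupian > Furongian > Oligocene > Paleocene > Lopingian > Pliocene.
Position 3 in that ranking is Furongian, which lasted 11.6 Myr.

Furongian, 11.6 million years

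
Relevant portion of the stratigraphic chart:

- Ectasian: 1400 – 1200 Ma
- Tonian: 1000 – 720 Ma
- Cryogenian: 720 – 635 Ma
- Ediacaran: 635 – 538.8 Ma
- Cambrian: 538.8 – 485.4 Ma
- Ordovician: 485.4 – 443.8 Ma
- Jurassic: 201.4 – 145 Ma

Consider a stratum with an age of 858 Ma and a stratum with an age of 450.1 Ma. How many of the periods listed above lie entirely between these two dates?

3

The older date is 858 Ma and the younger is 450.1 Ma.
Periods with start < 858 and end > 450.1 Ma: Cryogenian (720–635), Ediacaran (635–538.8), Cambrian (538.8–485.4).
That is 3 complete periods.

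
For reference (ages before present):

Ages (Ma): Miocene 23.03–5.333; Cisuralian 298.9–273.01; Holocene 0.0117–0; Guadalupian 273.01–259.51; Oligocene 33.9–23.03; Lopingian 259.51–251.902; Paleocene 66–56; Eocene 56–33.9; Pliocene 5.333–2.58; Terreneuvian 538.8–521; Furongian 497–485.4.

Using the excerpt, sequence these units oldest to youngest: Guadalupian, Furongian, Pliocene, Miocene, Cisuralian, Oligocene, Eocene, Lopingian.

Read off each span (Ma): Guadalupian 273.01–259.51; Furongian 497–485.4; Pliocene 5.333–2.58; Miocene 23.03–5.333; Cisuralian 298.9–273.01; Oligocene 33.9–23.03; Eocene 56–33.9; Lopingian 259.51–251.902.
Larger Ma is older, so oldest→youngest is Furongian, Cisuralian, Guadalupian, Lopingian, Eocene, Oligocene, Miocene, Pliocene.

Furongian, Cisuralian, Guadalupian, Lopingian, Eocene, Oligocene, Miocene, Pliocene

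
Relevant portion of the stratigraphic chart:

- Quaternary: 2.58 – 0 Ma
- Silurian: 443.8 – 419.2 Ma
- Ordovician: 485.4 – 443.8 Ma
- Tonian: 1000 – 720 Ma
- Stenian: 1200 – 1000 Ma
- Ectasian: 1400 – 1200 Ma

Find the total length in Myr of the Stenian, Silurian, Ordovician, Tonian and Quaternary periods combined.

548.78 million years

Duration is start − end for each: (1200 − 1000) + (443.8 − 419.2) + (485.4 − 443.8) + (1000 − 720) + (2.58 − 0).
That is 200 + 24.6 + 41.6 + 280 + 2.58, which totals 548.78 million years.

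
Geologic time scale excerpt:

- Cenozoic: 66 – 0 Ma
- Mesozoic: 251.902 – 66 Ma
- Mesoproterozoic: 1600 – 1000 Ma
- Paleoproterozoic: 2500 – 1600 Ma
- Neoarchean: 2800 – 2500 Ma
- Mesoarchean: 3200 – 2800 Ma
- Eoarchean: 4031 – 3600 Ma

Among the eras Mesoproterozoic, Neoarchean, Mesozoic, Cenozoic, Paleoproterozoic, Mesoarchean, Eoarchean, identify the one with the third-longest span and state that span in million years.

Start − end for each: Mesoproterozoic 1600 − 1000 = 600; Neoarchean 2800 − 2500 = 300; Mesozoic 251.902 − 66 = 185.902; Cenozoic 66 − 0 = 66; Paleoproterozoic 2500 − 1600 = 900; Mesoarchean 3200 − 2800 = 400; Eoarchean 4031 − 3600 = 431.
Ranking these from longest: Paleoproterozoic > Mesoproterozoic > Eoarchean > Mesoarchean > Neoarchean > Mesozoic > Cenozoic.
Position 3 in that ranking is Eoarchean, which lasted 431 Myr.

Eoarchean, 431 million years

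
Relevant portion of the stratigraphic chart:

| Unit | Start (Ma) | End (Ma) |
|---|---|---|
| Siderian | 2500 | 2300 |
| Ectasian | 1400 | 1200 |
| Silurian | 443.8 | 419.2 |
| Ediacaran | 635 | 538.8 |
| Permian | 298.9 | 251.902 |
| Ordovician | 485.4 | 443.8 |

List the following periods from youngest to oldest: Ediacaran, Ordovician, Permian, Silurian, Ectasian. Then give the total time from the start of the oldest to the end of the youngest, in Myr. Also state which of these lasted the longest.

Start ages (Ma): Ectasian 1400, Ediacaran 635, Ordovician 485.4, Silurian 443.8, Permian 298.9.
Ordered youngest to oldest: Permian, Silurian, Ordovician, Ediacaran, Ectasian.
Span = 1400 − 251.902 = 1148.098 Myr.
Durations: Ordovician 41.6, Permian 46.998, Silurian 24.6, Ectasian 200, Ediacaran 96.2 → longest is Ectasian (200 Myr).

Permian → Silurian → Ordovician → Ediacaran → Ectasian; total span 1148.098 Myr; longest is Ectasian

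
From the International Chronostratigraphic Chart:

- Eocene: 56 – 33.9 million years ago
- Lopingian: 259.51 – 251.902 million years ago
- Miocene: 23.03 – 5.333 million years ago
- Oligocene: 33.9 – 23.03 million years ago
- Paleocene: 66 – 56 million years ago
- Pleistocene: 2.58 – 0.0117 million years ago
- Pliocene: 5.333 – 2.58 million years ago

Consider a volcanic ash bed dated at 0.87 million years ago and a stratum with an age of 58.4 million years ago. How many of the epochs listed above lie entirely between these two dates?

58.4 Ma sits inside the Paleocene (66–56) and 0.87 Ma inside the Pleistocene (2.58–0.0117); neither of those is wholly between the two dates.
The listed epochs lying completely between them are Eocene, Oligocene, Miocene, Pliocene — 4 in all.

4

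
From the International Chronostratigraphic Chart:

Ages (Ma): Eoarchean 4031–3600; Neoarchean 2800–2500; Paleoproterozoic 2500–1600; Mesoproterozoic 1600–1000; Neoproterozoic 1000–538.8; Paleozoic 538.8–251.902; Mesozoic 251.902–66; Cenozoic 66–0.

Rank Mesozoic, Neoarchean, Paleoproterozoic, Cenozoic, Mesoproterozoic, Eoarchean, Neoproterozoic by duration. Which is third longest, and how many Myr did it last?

Neoproterozoic, 461.2 million years

Start − end for each: Mesozoic 251.902 − 66 = 185.902; Neoarchean 2800 − 2500 = 300; Paleoproterozoic 2500 − 1600 = 900; Cenozoic 66 − 0 = 66; Mesoproterozoic 1600 − 1000 = 600; Eoarchean 4031 − 3600 = 431; Neoproterozoic 1000 − 538.8 = 461.2.
Ranking these from longest: Paleoproterozoic > Mesoproterozoic > Neoproterozoic > Eoarchean > Neoarchean > Mesozoic > Cenozoic.
Position 3 in that ranking is Neoproterozoic, which lasted 461.2 Myr.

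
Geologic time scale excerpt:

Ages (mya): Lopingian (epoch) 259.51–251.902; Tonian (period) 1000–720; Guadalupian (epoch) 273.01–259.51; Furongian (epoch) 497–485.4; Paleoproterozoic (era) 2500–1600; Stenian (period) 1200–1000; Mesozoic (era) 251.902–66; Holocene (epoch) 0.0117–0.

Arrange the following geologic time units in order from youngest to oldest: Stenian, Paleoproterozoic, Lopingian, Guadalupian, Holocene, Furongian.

The oldest of these is Paleoproterozoic (starts 2500 Ma) and the youngest is Holocene (ends 0 Ma).
In between, by decreasing start age: Stenian (1200), Furongian (497), Guadalupian (273.01), Lopingian (259.51).
Listing youngest first means reversing that sequence.

Holocene → Lopingian → Guadalupian → Furongian → Stenian → Paleoproterozoic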